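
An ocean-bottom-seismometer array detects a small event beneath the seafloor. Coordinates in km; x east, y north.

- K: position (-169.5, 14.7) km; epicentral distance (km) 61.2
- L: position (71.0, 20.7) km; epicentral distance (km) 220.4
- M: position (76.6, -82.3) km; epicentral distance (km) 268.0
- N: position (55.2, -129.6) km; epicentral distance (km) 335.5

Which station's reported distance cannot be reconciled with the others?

N

Solve using three stations at a time. Using K, L, M (subtract circle equations pairwise → linear system) gives (x, y) ≈ (-143.8, 70.2).
Distances from that point to each station vs reported:
  K: calculated 61.2 vs reported 61.2 → residual 0.0 km
  L: calculated 220.4 vs reported 220.4 → residual 0.0 km
  M: calculated 268.0 vs reported 268.0 → residual 0.0 km
  N: calculated 282.0 vs reported 335.5 → residual 53.5 km
K, L, M are mutually consistent (residuals ≈ 0); N is off by 53.5 km.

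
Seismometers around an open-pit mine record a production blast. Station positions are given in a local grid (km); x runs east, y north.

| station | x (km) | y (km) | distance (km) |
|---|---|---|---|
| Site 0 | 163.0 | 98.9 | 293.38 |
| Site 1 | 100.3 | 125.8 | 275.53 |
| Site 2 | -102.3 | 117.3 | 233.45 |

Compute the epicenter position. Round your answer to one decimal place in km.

(-44.2, -108.8)

Circle about each station: (x − 163.0)² + (y − 98.9)² = 293.38²; (x − 100.3)² + (y − 125.8)² = 275.53²; (x + 102.3)² + (y − 117.3)² = 233.45².
Subtracting the Site 0 equation from the Site 1 and Site 2 equations removes the quadratic terms:
-125.4 x + 53.8 y = -309.44
-530.6 x + 36.8 y = 19447.29
Solving the 2×2 system: x ≈ -44.2, y ≈ -108.8 km.
Check against Site 0 (with the unrounded x, y): √((x − 163.0)²+(y − 98.9)²) = 293.35 ≈ 293.38 km. ✓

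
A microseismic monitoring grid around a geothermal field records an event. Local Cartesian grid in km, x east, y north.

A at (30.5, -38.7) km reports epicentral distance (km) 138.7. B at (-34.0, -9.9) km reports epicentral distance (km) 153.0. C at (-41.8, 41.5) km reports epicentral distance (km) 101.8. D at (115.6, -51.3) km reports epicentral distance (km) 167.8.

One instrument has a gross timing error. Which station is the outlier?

Solve using three stations at a time. Using A, C, D (subtract circle equations pairwise → linear system) gives (x, y) ≈ (42.1, 99.8).
Distances from that point to each station vs reported:
  A: calculated 138.9 vs reported 138.7 → residual 0.2 km
  B: calculated 133.5 vs reported 153.0 → residual 19.5 km
  C: calculated 102.1 vs reported 101.8 → residual 0.3 km
  D: calculated 168.0 vs reported 167.8 → residual 0.2 km
A, C, D are mutually consistent (residuals ≈ 0); B is off by 19.5 km.

B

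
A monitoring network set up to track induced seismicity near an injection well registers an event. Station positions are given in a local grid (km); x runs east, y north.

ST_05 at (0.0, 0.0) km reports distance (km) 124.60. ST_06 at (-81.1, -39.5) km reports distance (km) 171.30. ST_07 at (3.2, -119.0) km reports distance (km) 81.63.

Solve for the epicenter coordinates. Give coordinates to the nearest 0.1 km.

Circle about each station: x² + y² = 124.60²; (x + 81.1)² + (y + 39.5)² = 171.30²; (x − 3.2)² + (y + 119.0)² = 81.63².
Subtracting pairs of circle equations eliminates x²+y² and gives linear equations (the radical axes):
-162.2 x − 79.0 y = -5681.07
6.4 x − 238.0 y = 23032.94
Solving the 2×2 system: x ≈ 81.1, y ≈ -94.6 km.

x ≈ 81.1 km, y ≈ -94.6 km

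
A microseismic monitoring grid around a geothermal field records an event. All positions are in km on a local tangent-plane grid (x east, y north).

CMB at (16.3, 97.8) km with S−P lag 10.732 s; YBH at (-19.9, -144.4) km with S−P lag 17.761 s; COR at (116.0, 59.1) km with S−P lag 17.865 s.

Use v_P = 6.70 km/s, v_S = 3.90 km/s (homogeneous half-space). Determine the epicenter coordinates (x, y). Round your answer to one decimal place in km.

x ≈ -45.9 km, y ≈ 19.3 km

Distance from S−P lag: d = Δt · v_P v_S / (v_P − v_S) = Δt · (6.70·3.90)/(6.70−3.90) ≈ 9.3321·Δt.
So d_CMB = 100.15, d_YBH = 165.75, d_COR = 166.72 km.
Circle about each station: (x − 16.3)² + (y − 97.8)² = 100.15²; (x + 19.9)² + (y + 144.4)² = 165.75²; (x − 116.0)² + (y − 59.1)² = 166.72².
Subtracting the CMB equation from the YBH and COR equations removes the quadratic terms:
-72.4 x − 484.4 y = -6026.20
199.4 x − 77.4 y = -10647.26
Solving the 2×2 system: x ≈ -45.9, y ≈ 19.3 km.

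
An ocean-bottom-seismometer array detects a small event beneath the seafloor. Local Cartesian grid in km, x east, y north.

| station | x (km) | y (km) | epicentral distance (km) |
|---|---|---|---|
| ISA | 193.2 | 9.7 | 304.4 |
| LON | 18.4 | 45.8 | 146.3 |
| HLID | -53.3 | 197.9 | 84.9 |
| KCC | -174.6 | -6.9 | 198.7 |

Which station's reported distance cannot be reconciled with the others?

Solve using three stations at a time. Using ISA, LON, KCC (subtract circle equations pairwise → linear system) gives (x, y) ≈ (-70.2, 162.2).
Distances from that point to each station vs reported:
  ISA: calculated 304.4 vs reported 304.4 → residual 0.0 km
  LON: calculated 146.3 vs reported 146.3 → residual 0.0 km
  HLID: calculated 39.5 vs reported 84.9 → residual 45.4 km
  KCC: calculated 198.7 vs reported 198.7 → residual 0.0 km
ISA, LON, KCC are mutually consistent (residuals ≈ 0); HLID is off by 45.4 km.

HLID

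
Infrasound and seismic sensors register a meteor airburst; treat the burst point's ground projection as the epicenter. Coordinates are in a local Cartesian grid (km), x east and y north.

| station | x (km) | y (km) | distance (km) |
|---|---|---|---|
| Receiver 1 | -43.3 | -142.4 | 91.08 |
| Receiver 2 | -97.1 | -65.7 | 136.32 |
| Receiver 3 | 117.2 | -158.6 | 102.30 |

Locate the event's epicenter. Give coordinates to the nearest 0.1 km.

x ≈ 35.6 km, y ≈ -96.9 km

Circle about each station: (x + 43.3)² + (y + 142.4)² = 91.08²; (x + 97.1)² + (y + 65.7)² = 136.32²; (x − 117.2)² + (y + 158.6)² = 102.30².
Subtracting the Receiver 1 equation from the Receiver 2 and Receiver 3 equations removes the quadratic terms:
-107.6 x + 153.4 y = -18695.33
321.0 x − 32.4 y = 14567.43
Solving the 2×2 system: x ≈ 35.6, y ≈ -96.9 km.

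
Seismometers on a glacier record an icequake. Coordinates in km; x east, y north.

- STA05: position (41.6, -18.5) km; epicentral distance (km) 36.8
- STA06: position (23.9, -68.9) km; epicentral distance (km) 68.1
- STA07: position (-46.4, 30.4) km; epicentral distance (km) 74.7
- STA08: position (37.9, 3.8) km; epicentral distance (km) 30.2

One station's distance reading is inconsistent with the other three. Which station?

Solve using three stations at a time. Using STA05, STA06, STA08 (subtract circle equations pairwise → linear system) gives (x, y) ≈ (8.5, -2.6).
Distances from that point to each station vs reported:
  STA05: calculated 36.7 vs reported 36.8 → residual 0.1 km
  STA06: calculated 68.0 vs reported 68.1 → residual 0.1 km
  STA07: calculated 64.1 vs reported 74.7 → residual 10.6 km
  STA08: calculated 30.1 vs reported 30.2 → residual 0.1 km
STA05, STA06, STA08 are mutually consistent (residuals ≈ 0); STA07 is off by 10.6 km.

STA07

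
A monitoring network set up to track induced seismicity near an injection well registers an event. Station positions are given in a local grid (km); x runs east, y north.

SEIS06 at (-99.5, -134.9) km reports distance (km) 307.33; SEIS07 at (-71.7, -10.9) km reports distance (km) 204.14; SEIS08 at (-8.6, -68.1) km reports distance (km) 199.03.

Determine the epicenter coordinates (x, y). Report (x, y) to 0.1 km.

x ≈ 100.9 km, y ≈ 98.1 km

Circle about each station: (x + 99.5)² + (y + 134.9)² = 307.33²; (x + 71.7)² + (y + 10.9)² = 204.14²; (x + 8.6)² + (y + 68.1)² = 199.03².
Subtracting pairs of circle equations eliminates x²+y² and gives linear equations (the radical axes):
55.6 x + 248.0 y = 29940.03
181.8 x + 133.6 y = 31452.10
Solving the 2×2 system: x ≈ 100.9, y ≈ 98.1 km.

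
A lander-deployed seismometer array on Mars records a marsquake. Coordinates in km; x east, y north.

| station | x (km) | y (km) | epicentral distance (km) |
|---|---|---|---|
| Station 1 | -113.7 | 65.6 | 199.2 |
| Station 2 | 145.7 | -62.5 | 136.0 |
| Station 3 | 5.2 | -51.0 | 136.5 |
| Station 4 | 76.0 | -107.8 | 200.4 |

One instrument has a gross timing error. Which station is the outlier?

Station 4

Solve using three stations at a time. Using Station 1, Station 2, Station 3 (subtract circle equations pairwise → linear system) gives (x, y) ≈ (85.4, 59.5).
Distances from that point to each station vs reported:
  Station 1: calculated 199.2 vs reported 199.2 → residual 0.0 km
  Station 2: calculated 136.1 vs reported 136.0 → residual 0.1 km
  Station 3: calculated 136.6 vs reported 136.5 → residual 0.1 km
  Station 4: calculated 167.6 vs reported 200.4 → residual 32.8 km
Station 1, Station 2, Station 3 are mutually consistent (residuals ≈ 0); Station 4 is off by 32.8 km.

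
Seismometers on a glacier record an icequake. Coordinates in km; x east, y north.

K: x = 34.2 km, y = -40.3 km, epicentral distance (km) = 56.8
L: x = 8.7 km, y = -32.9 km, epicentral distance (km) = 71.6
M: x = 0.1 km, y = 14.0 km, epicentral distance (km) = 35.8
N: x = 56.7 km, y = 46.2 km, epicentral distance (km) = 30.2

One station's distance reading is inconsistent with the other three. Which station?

K

Solve using three stations at a time. Using L, M, N (subtract circle equations pairwise → linear system) gives (x, y) ≈ (28.3, 35.9).
Distances from that point to each station vs reported:
  K: calculated 76.5 vs reported 56.8 → residual 19.7 km
  L: calculated 71.6 vs reported 71.6 → residual 0.0 km
  M: calculated 35.8 vs reported 35.8 → residual 0.0 km
  N: calculated 30.2 vs reported 30.2 → residual 0.0 km
L, M, N are mutually consistent (residuals ≈ 0); K is off by 19.7 km.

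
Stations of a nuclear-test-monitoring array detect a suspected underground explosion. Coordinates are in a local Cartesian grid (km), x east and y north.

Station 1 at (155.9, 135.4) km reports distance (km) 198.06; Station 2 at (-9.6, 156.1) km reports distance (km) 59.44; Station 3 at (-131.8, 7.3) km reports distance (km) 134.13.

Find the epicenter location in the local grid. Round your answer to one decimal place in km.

-39.8 km east, 104.9 km north

Circle about each station: (x − 155.9)² + (y − 135.4)² = 198.06²; (x + 9.6)² + (y − 156.1)² = 59.44²; (x + 131.8)² + (y − 7.3)² = 134.13².
Subtracting the Station 1 equation from the Station 2 and Station 3 equations removes the quadratic terms:
-331.0 x + 41.4 y = 17516.05
-575.4 x − 256.2 y = -3976.53
Solving the 2×2 system: x ≈ -39.8, y ≈ 104.9 km.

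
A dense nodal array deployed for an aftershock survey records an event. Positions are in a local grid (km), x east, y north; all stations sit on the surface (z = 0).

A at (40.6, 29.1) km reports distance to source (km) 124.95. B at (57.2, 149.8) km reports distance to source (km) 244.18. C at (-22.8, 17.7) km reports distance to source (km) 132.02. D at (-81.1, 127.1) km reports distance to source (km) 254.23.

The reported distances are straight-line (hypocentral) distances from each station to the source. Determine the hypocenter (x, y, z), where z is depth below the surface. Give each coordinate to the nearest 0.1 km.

Each station gives a sphere (x−x_i)² + (y−y_i)² + z² = d_i² (stations at z=0).
Subtracting the A sphere from B and C: z² cancels, leaving linear equations in x and y:
33.2 x + 241.4 y = -20794.66
-126.8 x − 22.8 y = -3478.82
Solving: x ≈ 44.013, y ≈ -92.195 km (keep extra digits for the depth step; rounded: 44.0, -92.2).
Then from the A sphere: z² = 124.95² − (x − 40.6)² − (y − 29.1)² with x = 44.013, y = -92.195, so z ≈ 29.806 ≈ 29.8 km.

x ≈ 44.0 km, y ≈ -92.2 km, depth ≈ 29.8 km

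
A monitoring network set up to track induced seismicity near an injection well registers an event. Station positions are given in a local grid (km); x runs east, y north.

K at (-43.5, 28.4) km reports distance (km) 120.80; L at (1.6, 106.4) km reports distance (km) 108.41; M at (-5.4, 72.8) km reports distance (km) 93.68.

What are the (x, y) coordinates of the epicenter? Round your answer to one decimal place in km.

(77.3, 28.8)

Circle about each station: (x + 43.5)² + (y − 28.4)² = 120.80²; (x − 1.6)² + (y − 106.4)² = 108.41²; (x + 5.4)² + (y − 72.8)² = 93.68².
Subtracting pairs of circle equations eliminates x²+y² and gives linear equations (the radical axes):
90.2 x + 156.0 y = 11464.62
76.2 x + 88.8 y = 8446.89
Solving the 2×2 system: x ≈ 77.3, y ≈ 28.8 km.
Check against K (with the unrounded x, y): √((x + 43.5)²+(y − 28.4)²) = 120.78 ≈ 120.80 km. ✓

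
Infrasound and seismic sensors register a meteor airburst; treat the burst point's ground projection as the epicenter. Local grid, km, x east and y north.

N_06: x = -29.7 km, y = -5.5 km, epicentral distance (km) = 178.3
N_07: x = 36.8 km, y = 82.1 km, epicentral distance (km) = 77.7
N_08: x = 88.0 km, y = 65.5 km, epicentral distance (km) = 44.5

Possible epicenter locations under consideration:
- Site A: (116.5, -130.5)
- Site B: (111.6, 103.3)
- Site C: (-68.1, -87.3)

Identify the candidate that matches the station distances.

Site B

For each candidate, compare |candidate − station| to the reported distance:
Site A: residuals N_06 14.1, N_07 149.3, N_08 153.6 → max 153.6 km
Site B: residuals N_06 0.0, N_07 0.0, N_08 0.1 → max 0.1 km
Site C: residuals N_06 87.9, N_07 121.5, N_08 173.9 → max 173.9 km
Only Site B has all residuals ≈ 0.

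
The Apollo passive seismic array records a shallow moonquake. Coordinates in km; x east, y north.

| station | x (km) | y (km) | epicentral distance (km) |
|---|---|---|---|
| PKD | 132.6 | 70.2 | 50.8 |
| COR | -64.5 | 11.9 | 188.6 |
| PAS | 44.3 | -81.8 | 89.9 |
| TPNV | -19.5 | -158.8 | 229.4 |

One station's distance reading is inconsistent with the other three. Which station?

Solve using three stations at a time. Using PKD, COR, TPNV (subtract circle equations pairwise → linear system) gives (x, y) ≈ (123.9, 20.2).
Distances from that point to each station vs reported:
  PKD: calculated 50.7 vs reported 50.8 → residual 0.1 km
  COR: calculated 188.6 vs reported 188.6 → residual 0.0 km
  PAS: calculated 129.4 vs reported 89.9 → residual 39.5 km
  TPNV: calculated 229.4 vs reported 229.4 → residual 0.0 km
PKD, COR, TPNV are mutually consistent (residuals ≈ 0); PAS is off by 39.5 km.

PAS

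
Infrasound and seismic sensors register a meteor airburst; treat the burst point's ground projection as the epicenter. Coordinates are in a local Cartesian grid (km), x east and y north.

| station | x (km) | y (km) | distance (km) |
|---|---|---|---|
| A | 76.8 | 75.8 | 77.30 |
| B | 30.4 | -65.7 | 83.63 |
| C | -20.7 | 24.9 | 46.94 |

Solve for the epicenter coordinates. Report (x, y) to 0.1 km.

Circle about each station: (x − 76.8)² + (y − 75.8)² = 77.30²; (x − 30.4)² + (y + 65.7)² = 83.63²; (x + 20.7)² + (y − 24.9)² = 46.94².
Subtracting the A equation from the B and C equations removes the quadratic terms:
-92.8 x − 283.0 y = -7421.92
-195.0 x − 101.8 y = -6823.45
Solving the 2×2 system: x ≈ 25.7, y ≈ 17.8 km.

x ≈ 25.7 km, y ≈ 17.8 km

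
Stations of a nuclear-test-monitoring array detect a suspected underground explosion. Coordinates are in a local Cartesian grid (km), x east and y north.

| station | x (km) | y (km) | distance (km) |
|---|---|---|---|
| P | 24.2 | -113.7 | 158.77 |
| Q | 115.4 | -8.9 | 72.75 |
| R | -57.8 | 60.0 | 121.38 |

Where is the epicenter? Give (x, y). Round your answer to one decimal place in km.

Circle about each station: (x − 24.2)² + (y + 113.7)² = 158.77²; (x − 115.4)² + (y + 8.9)² = 72.75²; (x + 57.8)² + (y − 60.0)² = 121.38².
Subtracting the P equation from the Q and R equations removes the quadratic terms:
182.4 x + 209.6 y = 19798.39
-164.0 x + 347.4 y = 3902.32
Solving the 2×2 system: x ≈ 62.0, y ≈ 40.5 km.

x ≈ 62.0 km, y ≈ 40.5 km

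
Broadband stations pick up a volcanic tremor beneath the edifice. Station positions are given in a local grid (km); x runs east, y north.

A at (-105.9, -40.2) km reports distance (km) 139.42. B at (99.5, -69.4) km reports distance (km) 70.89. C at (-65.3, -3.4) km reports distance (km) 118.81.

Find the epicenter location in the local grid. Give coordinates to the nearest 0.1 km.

28.9 km east, -75.8 km north

Circle about each station: (x + 105.9)² + (y + 40.2)² = 139.42²; (x − 99.5)² + (y + 69.4)² = 70.89²; (x + 65.3)² + (y + 3.4)² = 118.81².
Subtracting pairs of circle equations eliminates x²+y² and gives linear equations (the radical axes):
410.8 x − 58.4 y = 16298.30
81.2 x + 73.6 y = -3233.08
Solving the 2×2 system: x ≈ 28.9, y ≈ -75.8 km.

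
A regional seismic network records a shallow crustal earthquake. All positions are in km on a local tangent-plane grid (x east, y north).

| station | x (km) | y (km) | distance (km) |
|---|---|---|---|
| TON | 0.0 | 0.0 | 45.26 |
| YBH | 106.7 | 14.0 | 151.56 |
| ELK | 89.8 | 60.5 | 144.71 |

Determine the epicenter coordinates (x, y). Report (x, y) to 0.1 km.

(-44.7, 7.1)

Circle about each station: x² + y² = 45.26²; (x − 106.7)² + (y − 14.0)² = 151.56²; (x − 89.8)² + (y − 60.5)² = 144.71².
Subtracting pairs of circle equations eliminates x²+y² and gives linear equations (the radical axes):
213.4 x + 28.0 y = -9341.08
179.6 x + 121.0 y = -7168.23
Solving the 2×2 system: x ≈ -44.7, y ≈ 7.1 km.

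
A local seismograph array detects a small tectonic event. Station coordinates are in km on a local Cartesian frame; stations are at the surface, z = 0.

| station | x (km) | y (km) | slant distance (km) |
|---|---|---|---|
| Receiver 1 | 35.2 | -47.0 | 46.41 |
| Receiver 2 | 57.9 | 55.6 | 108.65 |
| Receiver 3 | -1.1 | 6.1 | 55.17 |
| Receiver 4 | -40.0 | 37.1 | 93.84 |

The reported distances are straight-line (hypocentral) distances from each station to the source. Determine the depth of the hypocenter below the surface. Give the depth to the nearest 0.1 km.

depth ≈ 36.1 km

Each station gives a sphere (x−x_i)² + (y−y_i)² + z² = d_i² (stations at z=0).
Subtracting the Receiver 1 sphere from Receiver 2 and Receiver 3: z² cancels, leaving linear equations in x and y:
45.4 x + 205.2 y = -6655.20
-72.6 x + 106.2 y = -4299.46
Solving: x ≈ 8.898, y ≈ -34.402 km (keep extra digits for the depth step; rounded: 8.9, -34.4).
Then from the Receiver 1 sphere: z² = 46.41² − (x − 35.2)² − (y + 47.0)² with x = 8.898, y = -34.402, so z ≈ 36.102 ≈ 36.1 km.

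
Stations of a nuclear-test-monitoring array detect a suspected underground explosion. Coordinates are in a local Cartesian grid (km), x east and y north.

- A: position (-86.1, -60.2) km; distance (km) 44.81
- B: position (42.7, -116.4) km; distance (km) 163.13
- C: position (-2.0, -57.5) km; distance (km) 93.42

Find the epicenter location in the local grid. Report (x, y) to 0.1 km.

(-85.4, -15.4)

Circle about each station: (x + 86.1)² + (y + 60.2)² = 44.81²; (x − 42.7)² + (y + 116.4)² = 163.13²; (x + 2.0)² + (y + 57.5)² = 93.42².
Subtracting the A equation from the B and C equations removes the quadratic terms:
257.6 x − 112.4 y = -20268.46
168.2 x + 5.4 y = -14446.36
Solving the 2×2 system: x ≈ -85.4, y ≈ -15.4 km.
Check against A (with the unrounded x, y): √((x + 86.1)²+(y + 60.2)²) = 44.82 ≈ 44.81 km. ✓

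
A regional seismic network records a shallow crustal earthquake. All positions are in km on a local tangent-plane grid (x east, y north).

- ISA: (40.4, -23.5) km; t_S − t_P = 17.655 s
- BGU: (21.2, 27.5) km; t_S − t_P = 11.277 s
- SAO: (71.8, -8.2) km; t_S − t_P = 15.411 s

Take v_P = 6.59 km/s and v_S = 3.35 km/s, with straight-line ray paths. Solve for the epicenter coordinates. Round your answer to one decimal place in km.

Distance from S−P lag: d = Δt · v_P v_S / (v_P − v_S) = Δt · (6.59·3.35)/(6.59−3.35) ≈ 6.8137·Δt.
So d_ISA = 120.30, d_BGU = 76.84, d_SAO = 105.01 km.
Circle about each station: (x − 40.4)² + (y + 23.5)² = 120.30²; (x − 21.2)² + (y − 27.5)² = 76.84²; (x − 71.8)² + (y + 8.2)² = 105.01².
Subtracting the ISA equation from the BGU and SAO equations removes the quadratic terms:
-38.4 x + 102.0 y = 7588.98
62.8 x + 30.6 y = 6483.06
Solving the 2×2 system: x ≈ 56.6, y ≈ 95.7 km.
Check against ISA (with the unrounded x, y): √((x − 40.4)²+(y + 23.5)²) = 120.30 ≈ 120.30 km. ✓

56.6 km east, 95.7 km north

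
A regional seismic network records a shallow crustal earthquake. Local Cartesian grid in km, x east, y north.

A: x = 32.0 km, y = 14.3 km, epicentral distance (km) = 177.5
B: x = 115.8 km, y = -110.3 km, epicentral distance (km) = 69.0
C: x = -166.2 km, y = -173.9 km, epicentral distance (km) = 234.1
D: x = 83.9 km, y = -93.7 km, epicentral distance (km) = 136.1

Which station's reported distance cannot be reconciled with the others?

Solve using three stations at a time. Using A, B, C (subtract circle equations pairwise → linear system) gives (x, y) ≈ (67.5, -159.6).
Distances from that point to each station vs reported:
  A: calculated 177.5 vs reported 177.5 → residual 0.0 km
  B: calculated 69.1 vs reported 69.0 → residual 0.1 km
  C: calculated 234.1 vs reported 234.1 → residual 0.0 km
  D: calculated 68.0 vs reported 136.1 → residual 68.1 km
A, B, C are mutually consistent (residuals ≈ 0); D is off by 68.1 km.

D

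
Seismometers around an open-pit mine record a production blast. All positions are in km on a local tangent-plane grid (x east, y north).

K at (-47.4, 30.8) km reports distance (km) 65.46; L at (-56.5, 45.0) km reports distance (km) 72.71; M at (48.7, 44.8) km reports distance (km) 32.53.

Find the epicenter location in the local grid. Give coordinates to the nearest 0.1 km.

16.2 km east, 46.3 km north

Circle about each station: (x + 47.4)² + (y − 30.8)² = 65.46²; (x + 56.5)² + (y − 45.0)² = 72.71²; (x − 48.7)² + (y − 44.8)² = 32.53².
Subtracting pairs of circle equations eliminates x²+y² and gives linear equations (the radical axes):
-18.2 x + 28.4 y = 1020.12
192.2 x + 28.0 y = 4410.14
Solving the 2×2 system: x ≈ 16.2, y ≈ 46.3 km.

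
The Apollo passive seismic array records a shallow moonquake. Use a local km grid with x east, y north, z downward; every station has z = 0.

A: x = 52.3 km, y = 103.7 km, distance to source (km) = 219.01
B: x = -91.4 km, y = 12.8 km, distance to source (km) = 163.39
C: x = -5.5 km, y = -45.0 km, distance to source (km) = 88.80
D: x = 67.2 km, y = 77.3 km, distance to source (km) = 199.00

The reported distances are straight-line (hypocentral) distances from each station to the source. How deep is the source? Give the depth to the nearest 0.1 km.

Each station gives a sphere (x−x_i)² + (y−y_i)² + z² = d_i² (stations at z=0).
Subtracting the A sphere from B and C: z² cancels, leaving linear equations in x and y:
-287.4 x − 181.8 y = 16297.91
-115.6 x − 297.4 y = 28646.21
Solving: x ≈ 5.599, y ≈ -98.498 km (keep extra digits for the depth step; rounded: 5.6, -98.5).
Then from the A sphere: z² = 219.01² − (x − 52.3)² − (y − 103.7)² with x = 5.599, y = -98.498, so z ≈ 70.003 ≈ 70.0 km.

z ≈ 70.0 km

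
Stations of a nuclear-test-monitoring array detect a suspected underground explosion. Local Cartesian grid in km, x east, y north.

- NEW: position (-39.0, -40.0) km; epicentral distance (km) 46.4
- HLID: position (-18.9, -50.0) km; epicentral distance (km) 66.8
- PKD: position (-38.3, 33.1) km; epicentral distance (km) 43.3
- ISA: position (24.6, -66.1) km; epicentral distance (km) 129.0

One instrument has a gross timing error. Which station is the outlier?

ISA

Solve using three stations at a time. Using NEW, HLID, PKD (subtract circle equations pairwise → linear system) gives (x, y) ≈ (-64.7, -1.3).
Distances from that point to each station vs reported:
  NEW: calculated 46.4 vs reported 46.4 → residual 0.0 km
  HLID: calculated 66.8 vs reported 66.8 → residual 0.0 km
  PKD: calculated 43.3 vs reported 43.3 → residual 0.0 km
  ISA: calculated 110.3 vs reported 129.0 → residual 18.7 km
NEW, HLID, PKD are mutually consistent (residuals ≈ 0); ISA is off by 18.7 km.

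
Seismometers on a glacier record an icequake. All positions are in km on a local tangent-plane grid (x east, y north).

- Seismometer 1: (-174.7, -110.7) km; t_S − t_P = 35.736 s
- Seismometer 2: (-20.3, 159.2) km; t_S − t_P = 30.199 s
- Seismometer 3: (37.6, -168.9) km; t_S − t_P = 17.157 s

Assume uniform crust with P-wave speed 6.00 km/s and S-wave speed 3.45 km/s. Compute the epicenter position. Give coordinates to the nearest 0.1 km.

(108.8, -49.2)

Distance from S−P lag: d = Δt · v_P v_S / (v_P − v_S) = Δt · (6.00·3.45)/(6.00−3.45) ≈ 8.1176·Δt.
So d_Seismometer 1 = 290.09, d_Seismometer 2 = 245.14, d_Seismometer 3 = 139.27 km.
Circle about each station: (x + 174.7)² + (y + 110.7)² = 290.09²; (x + 20.3)² + (y − 159.2)² = 245.14²; (x − 37.6)² + (y + 168.9)² = 139.27².
Subtracting pairs of circle equations eliminates x²+y² and gives linear equations (the radical axes):
308.8 x + 539.8 y = 7040.74
424.6 x − 116.4 y = 51922.47
Solving the 2×2 system: x ≈ 108.8, y ≈ -49.2 km.
Check against Seismometer 1 (with the unrounded x, y): √((x + 174.7)²+(y + 110.7)²) = 290.09 ≈ 290.09 km. ✓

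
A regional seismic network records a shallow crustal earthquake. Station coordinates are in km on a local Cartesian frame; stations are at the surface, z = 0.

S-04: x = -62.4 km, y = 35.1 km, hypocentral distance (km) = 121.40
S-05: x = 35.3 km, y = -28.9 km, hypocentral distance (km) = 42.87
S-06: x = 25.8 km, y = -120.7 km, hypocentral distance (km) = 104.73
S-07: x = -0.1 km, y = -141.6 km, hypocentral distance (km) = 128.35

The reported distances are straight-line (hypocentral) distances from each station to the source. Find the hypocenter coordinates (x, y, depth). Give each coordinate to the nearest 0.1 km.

x ≈ 33.8 km, y ≈ -25.4 km, depth ≈ 42.7 km

Each station gives a sphere (x−x_i)² + (y−y_i)² + z² = d_i² (stations at z=0).
Subtracting the S-04 sphere from S-05 and S-06: z² cancels, leaving linear equations in x and y:
195.4 x − 128.0 y = 9855.65
176.4 x − 311.6 y = 13877.95
Solving: x ≈ 33.796, y ≈ -25.405 km (keep extra digits for the depth step; rounded: 33.8, -25.4).
Then from the S-04 sphere: z² = 121.40² − (x + 62.4)² − (y − 35.1)² with x = 33.796, y = -25.405, so z ≈ 42.702 ≈ 42.7 km.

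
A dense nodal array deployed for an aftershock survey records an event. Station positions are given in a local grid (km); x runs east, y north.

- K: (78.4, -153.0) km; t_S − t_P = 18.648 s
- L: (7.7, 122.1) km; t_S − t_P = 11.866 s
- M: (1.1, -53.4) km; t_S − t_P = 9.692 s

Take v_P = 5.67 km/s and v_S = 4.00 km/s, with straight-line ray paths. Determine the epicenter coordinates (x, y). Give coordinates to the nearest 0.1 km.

(-111.9, 14.1)

Distance from S−P lag: d = Δt · v_P v_S / (v_P − v_S) = Δt · (5.67·4.00)/(5.67−4.00) ≈ 13.5808·Δt.
So d_K = 253.26, d_L = 161.15, d_M = 131.63 km.
Circle about each station: (x − 78.4)² + (y + 153.0)² = 253.26²; (x − 7.7)² + (y − 122.1)² = 161.15²; (x − 1.1)² + (y + 53.4)² = 131.63².
Subtracting the K equation from the L and M equations removes the quadratic terms:
-141.4 x + 550.2 y = 23583.45
-154.6 x + 199.2 y = 20111.38
Solving the 2×2 system: x ≈ -111.9, y ≈ 14.1 km.
Check against K (with the unrounded x, y): √((x − 78.4)²+(y + 153.0)²) = 253.27 ≈ 253.26 km. ✓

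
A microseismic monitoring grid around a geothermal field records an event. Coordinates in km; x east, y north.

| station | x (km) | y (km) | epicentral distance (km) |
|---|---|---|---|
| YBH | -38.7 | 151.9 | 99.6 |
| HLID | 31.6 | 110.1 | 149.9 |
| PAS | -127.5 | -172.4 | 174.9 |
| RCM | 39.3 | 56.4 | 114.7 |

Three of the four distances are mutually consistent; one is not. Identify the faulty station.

YBH

Solve using three stations at a time. Using HLID, PAS, RCM (subtract circle equations pairwise → linear system) gives (x, y) ≈ (-49.9, -15.7).
Distances from that point to each station vs reported:
  YBH: calculated 168.0 vs reported 99.6 → residual 68.4 km
  HLID: calculated 149.9 vs reported 149.9 → residual 0.0 km
  PAS: calculated 174.9 vs reported 174.9 → residual 0.0 km
  RCM: calculated 114.7 vs reported 114.7 → residual 0.0 km
HLID, PAS, RCM are mutually consistent (residuals ≈ 0); YBH is off by 68.4 km.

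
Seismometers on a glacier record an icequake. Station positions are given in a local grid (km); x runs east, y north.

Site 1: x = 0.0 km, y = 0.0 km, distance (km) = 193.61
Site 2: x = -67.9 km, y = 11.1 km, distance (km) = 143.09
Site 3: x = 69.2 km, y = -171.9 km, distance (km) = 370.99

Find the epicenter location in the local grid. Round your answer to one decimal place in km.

Circle about each station: x² + y² = 193.61²; (x + 67.9)² + (y − 11.1)² = 143.09²; (x − 69.2)² + (y + 171.9)² = 370.99².
Subtracting pairs of circle equations eliminates x²+y² and gives linear equations (the radical axes):
-135.8 x + 22.2 y = 21743.70
138.4 x − 343.8 y = -65810.50
Solving the 2×2 system: x ≈ -137.9, y ≈ 135.9 km.

x ≈ -137.9 km, y ≈ 135.9 km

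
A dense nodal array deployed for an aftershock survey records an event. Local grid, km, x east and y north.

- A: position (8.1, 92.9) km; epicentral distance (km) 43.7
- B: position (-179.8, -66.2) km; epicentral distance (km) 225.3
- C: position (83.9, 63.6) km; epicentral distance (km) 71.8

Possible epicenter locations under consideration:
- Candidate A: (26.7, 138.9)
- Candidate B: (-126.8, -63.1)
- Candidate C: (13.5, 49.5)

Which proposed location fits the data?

Candidate C

For each candidate, compare |candidate − station| to the reported distance:
Candidate A: residuals A 5.9, B 65.7, C 22.8 → max 65.7 km
Candidate B: residuals A 162.5, B 172.2, C 174.1 → max 174.1 km
Candidate C: residuals A 0.0, B 0.0, C 0.0 → max 0.0 km
Only Candidate C has all residuals ≈ 0.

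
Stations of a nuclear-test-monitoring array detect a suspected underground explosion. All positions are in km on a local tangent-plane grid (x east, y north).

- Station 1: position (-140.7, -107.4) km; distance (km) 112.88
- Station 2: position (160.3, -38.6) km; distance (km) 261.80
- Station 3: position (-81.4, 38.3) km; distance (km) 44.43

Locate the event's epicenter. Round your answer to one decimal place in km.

Circle about each station: (x + 140.7)² + (y + 107.4)² = 112.88²; (x − 160.3)² + (y + 38.6)² = 261.80²; (x + 81.4)² + (y − 38.3)² = 44.43².
Subtracting pairs of circle equations eliminates x²+y² and gives linear equations (the radical axes):
602.0 x + 137.6 y = -59942.55
118.6 x + 291.4 y = -12470.53
Solving the 2×2 system: x ≈ -99.0, y ≈ -2.5 km.

(-99.0, -2.5)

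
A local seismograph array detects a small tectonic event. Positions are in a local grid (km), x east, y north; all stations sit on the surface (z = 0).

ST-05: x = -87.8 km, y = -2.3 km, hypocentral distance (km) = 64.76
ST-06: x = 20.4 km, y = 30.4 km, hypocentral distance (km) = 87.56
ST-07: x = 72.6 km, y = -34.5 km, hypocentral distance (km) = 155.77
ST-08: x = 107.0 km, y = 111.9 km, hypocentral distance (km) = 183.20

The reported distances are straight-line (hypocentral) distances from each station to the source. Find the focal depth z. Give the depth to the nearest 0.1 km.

depth ≈ 37.1 km

Each station gives a sphere (x−x_i)² + (y−y_i)² + z² = d_i² (stations at z=0).
Subtracting the ST-05 sphere from ST-06 and ST-07: z² cancels, leaving linear equations in x and y:
216.4 x + 65.4 y = -9846.71
320.8 x − 64.4 y = -21323.56
Solving: x ≈ -58.101, y ≈ 41.688 km (keep extra digits for the depth step; rounded: -58.1, 41.7).
Then from the ST-05 sphere: z² = 64.76² − (x + 87.8)² − (y + 2.3)² with x = -58.101, y = 41.688, so z ≈ 37.106 ≈ 37.1 km.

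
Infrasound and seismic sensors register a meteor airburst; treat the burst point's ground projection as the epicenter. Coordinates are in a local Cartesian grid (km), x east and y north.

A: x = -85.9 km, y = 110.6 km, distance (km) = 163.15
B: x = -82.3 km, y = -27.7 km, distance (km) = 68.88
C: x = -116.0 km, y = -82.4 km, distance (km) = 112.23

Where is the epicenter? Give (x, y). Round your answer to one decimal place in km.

-13.9 km east, -35.8 km north

Circle about each station: (x + 85.9)² + (y − 110.6)² = 163.15²; (x + 82.3)² + (y + 27.7)² = 68.88²; (x + 116.0)² + (y + 82.4)² = 112.23².
Subtracting the A equation from the B and C equations removes the quadratic terms:
7.2 x − 276.6 y = 9802.88
-60.2 x − 386.0 y = 14656.94
Solving the 2×2 system: x ≈ -13.9, y ≈ -35.8 km.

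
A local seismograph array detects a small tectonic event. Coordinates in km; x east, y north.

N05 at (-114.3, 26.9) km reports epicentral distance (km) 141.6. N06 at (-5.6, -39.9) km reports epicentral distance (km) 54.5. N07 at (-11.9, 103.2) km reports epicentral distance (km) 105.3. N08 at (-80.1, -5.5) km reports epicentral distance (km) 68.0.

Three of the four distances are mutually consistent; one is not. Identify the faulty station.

Solve using three stations at a time. Using N05, N06, N07 (subtract circle equations pairwise → linear system) gives (x, y) ≈ (25.6, 4.8).
Distances from that point to each station vs reported:
  N05: calculated 141.6 vs reported 141.6 → residual 0.0 km
  N06: calculated 54.5 vs reported 54.5 → residual 0.0 km
  N07: calculated 105.3 vs reported 105.3 → residual 0.0 km
  N08: calculated 106.2 vs reported 68.0 → residual 38.2 km
N05, N06, N07 are mutually consistent (residuals ≈ 0); N08 is off by 38.2 km.

N08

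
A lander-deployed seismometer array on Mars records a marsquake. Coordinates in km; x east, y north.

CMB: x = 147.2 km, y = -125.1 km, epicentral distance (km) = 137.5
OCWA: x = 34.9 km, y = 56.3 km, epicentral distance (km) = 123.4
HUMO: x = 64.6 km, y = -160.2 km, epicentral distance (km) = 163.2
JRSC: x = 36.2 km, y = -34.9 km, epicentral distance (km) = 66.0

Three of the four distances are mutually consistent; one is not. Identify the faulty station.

OCWA

Solve using three stations at a time. Using CMB, HUMO, JRSC (subtract circle equations pairwise → linear system) gives (x, y) ≈ (91.8, 0.7).
Distances from that point to each station vs reported:
  CMB: calculated 137.5 vs reported 137.5 → residual 0.0 km
  OCWA: calculated 79.5 vs reported 123.4 → residual 43.9 km
  HUMO: calculated 163.2 vs reported 163.2 → residual 0.0 km
  JRSC: calculated 66.0 vs reported 66.0 → residual 0.0 km
CMB, HUMO, JRSC are mutually consistent (residuals ≈ 0); OCWA is off by 43.9 km.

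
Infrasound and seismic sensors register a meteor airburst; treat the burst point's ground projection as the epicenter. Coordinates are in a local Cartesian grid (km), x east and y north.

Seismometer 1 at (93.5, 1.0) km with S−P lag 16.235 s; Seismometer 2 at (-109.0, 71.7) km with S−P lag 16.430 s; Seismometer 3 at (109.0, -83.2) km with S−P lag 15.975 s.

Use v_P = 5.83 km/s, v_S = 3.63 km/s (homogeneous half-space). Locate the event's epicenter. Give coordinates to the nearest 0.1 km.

Distance from S−P lag: d = Δt · v_P v_S / (v_P − v_S) = Δt · (5.83·3.63)/(5.83−3.63) ≈ 9.6195·Δt.
So d_Seismometer 1 = 156.17, d_Seismometer 2 = 158.05, d_Seismometer 3 = 153.67 km.
Circle about each station: (x − 93.5)² + (y − 1.0)² = 156.17²; (x + 109.0)² + (y − 71.7)² = 158.05²; (x − 109.0)² + (y + 83.2)² = 153.67².
Subtracting the Seismometer 1 equation from the Seismometer 2 and Seismometer 3 equations removes the quadratic terms:
-405.0 x + 141.4 y = 7687.91
31.0 x − 168.4 y = 10834.59
Solving the 2×2 system: x ≈ -44.3, y ≈ -72.5 km.

x ≈ -44.3 km, y ≈ -72.5 km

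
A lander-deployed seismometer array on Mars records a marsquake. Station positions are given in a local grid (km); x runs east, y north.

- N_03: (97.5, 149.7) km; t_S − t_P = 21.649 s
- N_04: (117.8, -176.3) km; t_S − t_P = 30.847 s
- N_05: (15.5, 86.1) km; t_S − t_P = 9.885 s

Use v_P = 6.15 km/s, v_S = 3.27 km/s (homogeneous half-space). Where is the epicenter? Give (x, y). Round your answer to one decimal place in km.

Distance from S−P lag: d = Δt · v_P v_S / (v_P − v_S) = Δt · (6.15·3.27)/(6.15−3.27) ≈ 6.9828·Δt.
So d_N_03 = 151.17, d_N_04 = 215.40, d_N_05 = 69.03 km.
Circle about each station: (x − 97.5)² + (y − 149.7)² = 151.17²; (x − 117.8)² + (y + 176.3)² = 215.40²; (x − 15.5)² + (y − 86.1)² = 69.03².
Subtracting pairs of circle equations eliminates x²+y² and gives linear equations (the radical axes):
40.6 x − 652.0 y = -10502.60
-164.0 x − 127.2 y = -6175.65
Solving the 2×2 system: x ≈ 24.0, y ≈ 17.6 km.

24.0 km east, 17.6 km north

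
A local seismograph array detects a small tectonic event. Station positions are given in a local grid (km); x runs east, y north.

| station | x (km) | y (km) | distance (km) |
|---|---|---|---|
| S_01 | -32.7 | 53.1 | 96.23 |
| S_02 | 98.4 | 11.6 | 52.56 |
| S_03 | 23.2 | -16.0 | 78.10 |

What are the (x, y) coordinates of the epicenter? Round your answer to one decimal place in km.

Circle about each station: (x + 32.7)² + (y − 53.1)² = 96.23²; (x − 98.4)² + (y − 11.6)² = 52.56²; (x − 23.2)² + (y + 16.0)² = 78.10².
Subtracting the S_01 equation from the S_02 and S_03 equations removes the quadratic terms:
262.2 x − 83.0 y = 12425.88
111.8 x − 138.2 y = 65.94
Solving the 2×2 system: x ≈ 63.5, y ≈ 50.9 km.

63.5 km east, 50.9 km north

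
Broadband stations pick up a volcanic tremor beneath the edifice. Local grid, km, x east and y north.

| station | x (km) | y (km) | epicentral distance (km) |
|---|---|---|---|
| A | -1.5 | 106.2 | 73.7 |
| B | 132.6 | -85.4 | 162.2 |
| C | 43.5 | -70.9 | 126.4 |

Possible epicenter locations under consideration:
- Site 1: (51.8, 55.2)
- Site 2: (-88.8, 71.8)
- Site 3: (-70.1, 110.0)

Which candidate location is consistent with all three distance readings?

For each candidate, compare |candidate − station| to the reported distance:
Site 1: residuals A 0.1, B 0.0, C 0.0 → max 0.1 km
Site 2: residuals A 20.1, B 109.3, C 68.2 → max 109.3 km
Site 3: residuals A 5.0, B 119.3, C 87.2 → max 119.3 km
Only Site 1 has all residuals ≈ 0.

Site 1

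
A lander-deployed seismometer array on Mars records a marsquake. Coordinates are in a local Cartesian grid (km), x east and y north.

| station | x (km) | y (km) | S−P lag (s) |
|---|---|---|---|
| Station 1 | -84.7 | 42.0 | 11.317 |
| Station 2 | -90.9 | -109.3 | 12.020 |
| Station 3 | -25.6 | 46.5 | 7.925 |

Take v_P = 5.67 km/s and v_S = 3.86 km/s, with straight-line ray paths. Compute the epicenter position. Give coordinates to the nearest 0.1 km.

Distance from S−P lag: d = Δt · v_P v_S / (v_P − v_S) = Δt · (5.67·3.86)/(5.67−3.86) ≈ 12.0918·Δt.
So d_Station 1 = 136.84, d_Station 2 = 145.34, d_Station 3 = 95.83 km.
Circle about each station: (x + 84.7)² + (y − 42.0)² = 136.84²; (x + 90.9)² + (y + 109.3)² = 145.34²; (x + 25.6)² + (y − 46.5)² = 95.83².
Subtracting the Station 1 equation from the Station 2 and Station 3 equations removes the quadratic terms:
-12.4 x − 302.6 y = 8872.68
118.2 x + 9.0 y = 3421.32
Solving the 2×2 system: x ≈ 31.3, y ≈ -30.6 km.

x ≈ 31.3 km, y ≈ -30.6 km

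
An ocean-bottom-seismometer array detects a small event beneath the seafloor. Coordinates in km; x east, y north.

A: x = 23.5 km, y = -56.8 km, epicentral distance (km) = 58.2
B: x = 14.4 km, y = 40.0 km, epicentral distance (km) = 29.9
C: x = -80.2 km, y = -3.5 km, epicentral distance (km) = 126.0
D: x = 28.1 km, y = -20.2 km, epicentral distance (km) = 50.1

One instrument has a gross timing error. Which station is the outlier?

A

Solve using three stations at a time. Using B, C, D (subtract circle equations pairwise → linear system) gives (x, y) ≈ (41.8, 28.0).
Distances from that point to each station vs reported:
  A: calculated 86.8 vs reported 58.2 → residual 28.6 km
  B: calculated 29.9 vs reported 29.9 → residual 0.0 km
  C: calculated 126.0 vs reported 126.0 → residual 0.0 km
  D: calculated 50.1 vs reported 50.1 → residual 0.0 km
B, C, D are mutually consistent (residuals ≈ 0); A is off by 28.6 km.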